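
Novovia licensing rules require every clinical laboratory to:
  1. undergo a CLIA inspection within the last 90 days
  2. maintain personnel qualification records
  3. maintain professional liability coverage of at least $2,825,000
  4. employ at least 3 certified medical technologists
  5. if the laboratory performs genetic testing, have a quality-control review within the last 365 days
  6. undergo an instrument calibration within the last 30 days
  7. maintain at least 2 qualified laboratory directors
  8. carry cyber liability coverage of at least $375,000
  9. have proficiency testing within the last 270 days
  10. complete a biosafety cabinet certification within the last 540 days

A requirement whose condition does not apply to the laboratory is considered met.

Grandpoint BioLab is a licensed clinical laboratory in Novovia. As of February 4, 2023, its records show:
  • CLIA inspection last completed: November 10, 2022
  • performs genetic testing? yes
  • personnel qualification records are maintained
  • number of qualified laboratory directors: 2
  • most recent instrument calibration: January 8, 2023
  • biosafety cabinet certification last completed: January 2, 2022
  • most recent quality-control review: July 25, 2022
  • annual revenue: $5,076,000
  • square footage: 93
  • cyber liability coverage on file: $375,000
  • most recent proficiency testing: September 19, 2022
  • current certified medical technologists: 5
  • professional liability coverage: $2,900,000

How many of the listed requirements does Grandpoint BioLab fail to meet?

1. CLIA inspection 86 days ago vs limit 90 → met
2. personnel qualification records present → met
3. professional liability coverage $2,900,000 ≥ $2,825,000 → met
4. certified medical technologists 5 ≥ 3 → met
5. condition 'performs genetic testing' holds; quality-control review 194 days ago vs limit 365 → met
6. instrument calibration 27 days ago vs limit 30 → met
7. qualified laboratory directors 2 ≥ 2 → met
8. cyber liability coverage $375,000 ≥ $375,000 → met
9. proficiency testing 138 days ago vs limit 270 → met
10. biosafety cabinet certification 398 days ago vs limit 540 → met
Not met: 0 of 10

0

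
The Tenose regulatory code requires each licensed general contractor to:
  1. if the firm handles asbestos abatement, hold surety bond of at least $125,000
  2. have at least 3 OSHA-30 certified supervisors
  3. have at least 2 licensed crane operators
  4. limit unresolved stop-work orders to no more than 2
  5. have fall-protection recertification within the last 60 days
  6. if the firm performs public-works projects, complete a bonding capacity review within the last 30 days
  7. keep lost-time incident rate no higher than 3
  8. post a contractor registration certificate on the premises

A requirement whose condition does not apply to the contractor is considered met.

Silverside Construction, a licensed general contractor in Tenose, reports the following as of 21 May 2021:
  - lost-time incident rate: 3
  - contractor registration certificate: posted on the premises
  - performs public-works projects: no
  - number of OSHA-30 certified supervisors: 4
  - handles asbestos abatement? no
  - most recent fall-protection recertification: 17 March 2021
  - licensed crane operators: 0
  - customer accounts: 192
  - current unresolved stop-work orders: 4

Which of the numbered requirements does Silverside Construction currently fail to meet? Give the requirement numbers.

3, 4, 5

1. condition 'handles asbestos abatement' does not hold → requirement n/a → met
2. OSHA-30 certified supervisors 4 ≥ 3 → met
3. licensed crane operators 0 < 2 → not met
4. unresolved stop-work orders 4 > 2 → not met
5. fall-protection recertification 65 days ago vs limit 60 → not met
6. condition 'performs public-works projects' does not hold → requirement n/a → met
7. lost-time incident rate 3 ≤ 3 → met
8. contractor registration certificate present → met
Not met: 3, 4, 5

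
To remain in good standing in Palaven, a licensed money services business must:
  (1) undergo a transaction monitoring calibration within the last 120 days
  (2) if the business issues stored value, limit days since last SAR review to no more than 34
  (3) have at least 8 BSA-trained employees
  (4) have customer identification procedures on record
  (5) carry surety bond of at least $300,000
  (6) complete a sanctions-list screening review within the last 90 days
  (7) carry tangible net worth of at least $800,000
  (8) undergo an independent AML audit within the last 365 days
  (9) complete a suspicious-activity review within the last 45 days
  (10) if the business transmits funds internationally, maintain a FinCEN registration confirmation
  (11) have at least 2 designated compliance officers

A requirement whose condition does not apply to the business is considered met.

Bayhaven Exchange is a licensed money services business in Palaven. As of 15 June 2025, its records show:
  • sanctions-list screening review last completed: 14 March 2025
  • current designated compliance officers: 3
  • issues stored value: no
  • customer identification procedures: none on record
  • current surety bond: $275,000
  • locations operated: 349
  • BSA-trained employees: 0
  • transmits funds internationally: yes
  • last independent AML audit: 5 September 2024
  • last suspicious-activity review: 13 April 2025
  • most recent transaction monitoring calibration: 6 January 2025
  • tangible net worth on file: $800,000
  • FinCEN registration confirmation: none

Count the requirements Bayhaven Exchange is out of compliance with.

7

1. transaction monitoring calibration 160 days ago vs limit 120 → not met
2. condition 'issues stored value' does not hold → requirement n/a → met
3. BSA-trained employees 0 < 8 → not met
4. customer identification procedures absent → not met
5. surety bond $275,000 < $300,000 → not met
6. sanctions-list screening review 93 days ago vs limit 90 → not met
7. tangible net worth $800,000 ≥ $800,000 → met
8. independent AML audit 283 days ago vs limit 365 → met
9. suspicious-activity review 63 days ago vs limit 45 → not met
10. condition 'transmits funds internationally' holds; FinCEN registration confirmation absent → not met
11. designated compliance officers 3 ≥ 2 → met
Not met: 7 of 11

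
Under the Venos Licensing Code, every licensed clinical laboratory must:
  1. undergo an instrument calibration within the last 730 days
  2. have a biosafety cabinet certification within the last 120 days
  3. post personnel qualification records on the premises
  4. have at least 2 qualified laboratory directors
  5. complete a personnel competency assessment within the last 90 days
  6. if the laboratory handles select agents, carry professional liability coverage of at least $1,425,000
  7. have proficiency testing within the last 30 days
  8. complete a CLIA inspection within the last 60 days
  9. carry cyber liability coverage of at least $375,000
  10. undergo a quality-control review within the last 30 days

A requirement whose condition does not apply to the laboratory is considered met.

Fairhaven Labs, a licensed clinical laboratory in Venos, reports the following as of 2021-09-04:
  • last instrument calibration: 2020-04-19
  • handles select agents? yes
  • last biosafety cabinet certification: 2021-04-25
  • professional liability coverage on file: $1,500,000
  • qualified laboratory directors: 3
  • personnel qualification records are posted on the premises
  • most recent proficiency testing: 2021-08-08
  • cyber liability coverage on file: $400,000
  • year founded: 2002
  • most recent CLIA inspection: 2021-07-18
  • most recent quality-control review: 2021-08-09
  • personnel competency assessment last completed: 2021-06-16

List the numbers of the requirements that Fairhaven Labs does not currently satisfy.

1. instrument calibration 503 days ago vs limit 730 → met
2. biosafety cabinet certification 132 days ago vs limit 120 → not met
3. personnel qualification records present → met
4. qualified laboratory directors 3 ≥ 2 → met
5. personnel competency assessment 80 days ago vs limit 90 → met
6. condition 'handles select agents' holds; professional liability coverage $1,500,000 ≥ $1,425,000 → met
7. proficiency testing 27 days ago vs limit 30 → met
8. CLIA inspection 48 days ago vs limit 60 → met
9. cyber liability coverage $400,000 ≥ $375,000 → met
10. quality-control review 26 days ago vs limit 30 → met
Not met: 2

2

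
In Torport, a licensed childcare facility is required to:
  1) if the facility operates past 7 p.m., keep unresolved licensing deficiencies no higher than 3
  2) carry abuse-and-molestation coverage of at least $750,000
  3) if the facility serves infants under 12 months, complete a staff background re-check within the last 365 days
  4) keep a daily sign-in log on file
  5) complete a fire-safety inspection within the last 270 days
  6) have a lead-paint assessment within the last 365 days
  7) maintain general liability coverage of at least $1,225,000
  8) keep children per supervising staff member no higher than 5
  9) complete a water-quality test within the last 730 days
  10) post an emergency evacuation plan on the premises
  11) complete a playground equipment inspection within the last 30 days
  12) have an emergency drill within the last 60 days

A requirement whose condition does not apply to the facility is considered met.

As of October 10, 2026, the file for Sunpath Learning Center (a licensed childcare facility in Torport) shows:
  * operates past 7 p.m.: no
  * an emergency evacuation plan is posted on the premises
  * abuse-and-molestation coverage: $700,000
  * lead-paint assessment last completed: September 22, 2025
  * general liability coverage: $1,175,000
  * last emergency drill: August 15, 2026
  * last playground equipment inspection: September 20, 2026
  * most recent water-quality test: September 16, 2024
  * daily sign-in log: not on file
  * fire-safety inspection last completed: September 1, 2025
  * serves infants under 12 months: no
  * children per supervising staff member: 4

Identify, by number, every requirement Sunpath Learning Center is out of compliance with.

2, 4, 5, 6, 7, 9

1. condition 'operates past 7 p.m.' does not hold → requirement n/a → met
2. abuse-and-molestation coverage $700,000 < $750,000 → not met
3. condition 'serves infants under 12 months' does not hold → requirement n/a → met
4. daily sign-in log absent → not met
5. fire-safety inspection 404 days ago vs limit 270 → not met
6. lead-paint assessment 383 days ago vs limit 365 → not met
7. general liability coverage $1,175,000 < $1,225,000 → not met
8. children per supervising staff member 4 ≤ 5 → met
9. water-quality test 754 days ago vs limit 730 → not met
10. emergency evacuation plan present → met
11. playground equipment inspection 20 days ago vs limit 30 → met
12. emergency drill 56 days ago vs limit 60 → met
Not met: 2, 4, 5, 6, 7, 9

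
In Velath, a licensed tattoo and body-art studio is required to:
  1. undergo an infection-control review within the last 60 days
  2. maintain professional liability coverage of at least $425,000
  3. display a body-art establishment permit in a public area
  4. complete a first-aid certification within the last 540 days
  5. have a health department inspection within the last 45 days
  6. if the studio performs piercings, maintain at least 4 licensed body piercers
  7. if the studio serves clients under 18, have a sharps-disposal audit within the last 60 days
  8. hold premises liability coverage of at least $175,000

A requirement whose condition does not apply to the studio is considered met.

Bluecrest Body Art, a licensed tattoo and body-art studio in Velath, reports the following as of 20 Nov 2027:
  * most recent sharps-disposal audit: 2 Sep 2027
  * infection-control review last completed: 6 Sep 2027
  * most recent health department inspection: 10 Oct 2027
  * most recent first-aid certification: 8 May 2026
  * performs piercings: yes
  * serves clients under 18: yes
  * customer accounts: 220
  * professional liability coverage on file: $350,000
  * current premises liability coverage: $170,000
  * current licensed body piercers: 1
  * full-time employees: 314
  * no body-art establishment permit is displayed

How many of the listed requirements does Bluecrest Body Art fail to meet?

1. infection-control review 75 days ago vs limit 60 → not met
2. professional liability coverage $350,000 < $425,000 → not met
3. body-art establishment permit absent → not met
4. first-aid certification 561 days ago vs limit 540 → not met
5. health department inspection 41 days ago vs limit 45 → met
6. condition 'performs piercings' holds; licensed body piercers 1 < 4 → not met
7. condition 'serves clients under 18' holds; sharps-disposal audit 79 days ago vs limit 60 → not met
8. premises liability coverage $170,000 < $175,000 → not met
Not met: 7 of 8

7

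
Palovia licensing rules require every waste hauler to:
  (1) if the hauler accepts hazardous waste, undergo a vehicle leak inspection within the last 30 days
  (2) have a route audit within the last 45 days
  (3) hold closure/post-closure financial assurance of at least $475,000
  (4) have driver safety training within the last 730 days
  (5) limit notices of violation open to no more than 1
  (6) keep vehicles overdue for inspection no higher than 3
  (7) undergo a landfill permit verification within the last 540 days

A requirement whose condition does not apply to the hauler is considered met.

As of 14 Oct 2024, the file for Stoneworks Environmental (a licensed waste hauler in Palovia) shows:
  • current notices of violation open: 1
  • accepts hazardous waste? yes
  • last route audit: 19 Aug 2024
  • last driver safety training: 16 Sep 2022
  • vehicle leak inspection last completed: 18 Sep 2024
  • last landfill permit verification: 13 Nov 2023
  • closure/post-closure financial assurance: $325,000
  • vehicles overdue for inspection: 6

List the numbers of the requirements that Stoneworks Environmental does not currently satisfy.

2, 3, 4, 6

1. condition 'accepts hazardous waste' holds; vehicle leak inspection 26 days ago vs limit 30 → met
2. route audit 56 days ago vs limit 45 → not met
3. closure/post-closure financial assurance $325,000 < $475,000 → not met
4. driver safety training 759 days ago vs limit 730 → not met
5. notices of violation open 1 ≤ 1 → met
6. vehicles overdue for inspection 6 > 3 → not met
7. landfill permit verification 336 days ago vs limit 540 → met
Not met: 2, 3, 4, 6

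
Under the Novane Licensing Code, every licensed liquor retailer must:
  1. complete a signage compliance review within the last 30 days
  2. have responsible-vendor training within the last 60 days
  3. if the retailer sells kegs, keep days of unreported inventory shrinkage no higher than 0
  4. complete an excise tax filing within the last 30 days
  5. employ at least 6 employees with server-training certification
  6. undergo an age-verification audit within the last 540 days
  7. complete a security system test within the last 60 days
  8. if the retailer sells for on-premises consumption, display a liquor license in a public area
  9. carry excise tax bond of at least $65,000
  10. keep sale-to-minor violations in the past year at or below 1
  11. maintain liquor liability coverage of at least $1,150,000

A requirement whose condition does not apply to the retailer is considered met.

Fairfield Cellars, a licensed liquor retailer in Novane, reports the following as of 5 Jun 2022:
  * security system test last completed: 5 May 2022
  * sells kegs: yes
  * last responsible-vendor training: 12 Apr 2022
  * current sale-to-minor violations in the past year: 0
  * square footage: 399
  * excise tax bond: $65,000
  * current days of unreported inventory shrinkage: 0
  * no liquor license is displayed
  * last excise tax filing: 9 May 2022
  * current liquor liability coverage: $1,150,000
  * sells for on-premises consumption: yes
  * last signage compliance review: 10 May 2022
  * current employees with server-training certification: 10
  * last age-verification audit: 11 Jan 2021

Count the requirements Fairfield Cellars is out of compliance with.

1

1. signage compliance review 26 days ago vs limit 30 → met
2. responsible-vendor training 54 days ago vs limit 60 → met
3. condition 'sells kegs' holds; days of unreported inventory shrinkage 0 ≤ 0 → met
4. excise tax filing 27 days ago vs limit 30 → met
5. employees with server-training certification 10 ≥ 6 → met
6. age-verification audit 510 days ago vs limit 540 → met
7. security system test 31 days ago vs limit 60 → met
8. condition 'sells for on-premises consumption' holds; liquor license absent → not met
9. excise tax bond $65,000 ≥ $65,000 → met
10. sale-to-minor violations in the past year 0 ≤ 1 → met
11. liquor liability coverage $1,150,000 ≥ $1,150,000 → met
Not met: 1 of 11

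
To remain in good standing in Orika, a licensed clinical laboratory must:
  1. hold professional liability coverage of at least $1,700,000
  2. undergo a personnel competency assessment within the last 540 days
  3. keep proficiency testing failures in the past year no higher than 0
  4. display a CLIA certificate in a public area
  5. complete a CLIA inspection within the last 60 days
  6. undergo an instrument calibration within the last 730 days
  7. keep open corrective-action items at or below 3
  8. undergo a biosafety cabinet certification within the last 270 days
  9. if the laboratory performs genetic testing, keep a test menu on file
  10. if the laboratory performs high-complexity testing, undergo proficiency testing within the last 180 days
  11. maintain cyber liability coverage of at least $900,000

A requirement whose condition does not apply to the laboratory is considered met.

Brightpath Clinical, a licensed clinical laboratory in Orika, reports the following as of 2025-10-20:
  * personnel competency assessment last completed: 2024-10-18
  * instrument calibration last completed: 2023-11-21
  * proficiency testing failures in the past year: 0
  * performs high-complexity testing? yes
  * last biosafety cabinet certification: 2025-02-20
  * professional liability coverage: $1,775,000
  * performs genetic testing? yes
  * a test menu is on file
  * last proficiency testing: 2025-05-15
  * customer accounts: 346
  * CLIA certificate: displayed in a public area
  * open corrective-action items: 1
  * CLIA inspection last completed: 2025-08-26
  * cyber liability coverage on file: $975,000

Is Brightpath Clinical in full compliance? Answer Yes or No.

1. professional liability coverage $1,775,000 ≥ $1,700,000 → met
2. personnel competency assessment 367 days ago vs limit 540 → met
3. proficiency testing failures in the past year 0 ≤ 0 → met
4. CLIA certificate present → met
5. CLIA inspection 55 days ago vs limit 60 → met
6. instrument calibration 699 days ago vs limit 730 → met
7. open corrective-action items 1 ≤ 3 → met
8. biosafety cabinet certification 242 days ago vs limit 270 → met
9. condition 'performs genetic testing' holds; test menu present → met
10. condition 'performs high-complexity testing' holds; proficiency testing 158 days ago vs limit 180 → met
11. cyber liability coverage $975,000 ≥ $900,000 → met
All met.

Yes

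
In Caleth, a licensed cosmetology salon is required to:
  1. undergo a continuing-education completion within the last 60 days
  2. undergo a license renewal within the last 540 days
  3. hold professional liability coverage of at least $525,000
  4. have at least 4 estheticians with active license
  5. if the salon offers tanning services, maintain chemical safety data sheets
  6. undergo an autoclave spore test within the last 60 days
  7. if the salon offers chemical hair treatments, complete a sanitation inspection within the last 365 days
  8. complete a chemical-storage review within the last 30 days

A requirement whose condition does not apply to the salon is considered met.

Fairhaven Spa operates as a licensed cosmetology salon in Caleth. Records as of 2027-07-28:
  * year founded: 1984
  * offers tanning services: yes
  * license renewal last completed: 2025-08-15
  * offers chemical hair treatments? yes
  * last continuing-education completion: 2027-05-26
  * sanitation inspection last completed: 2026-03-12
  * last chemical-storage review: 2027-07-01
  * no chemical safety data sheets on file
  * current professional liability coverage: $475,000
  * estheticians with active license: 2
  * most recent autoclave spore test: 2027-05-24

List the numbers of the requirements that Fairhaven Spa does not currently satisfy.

1, 2, 3, 4, 5, 6, 7

1. continuing-education completion 63 days ago vs limit 60 → not met
2. license renewal 712 days ago vs limit 540 → not met
3. professional liability coverage $475,000 < $525,000 → not met
4. estheticians with active license 2 < 4 → not met
5. condition 'offers tanning services' holds; chemical safety data sheets absent → not met
6. autoclave spore test 65 days ago vs limit 60 → not met
7. condition 'offers chemical hair treatments' holds; sanitation inspection 503 days ago vs limit 365 → not met
8. chemical-storage review 27 days ago vs limit 30 → met
Not met: 1, 2, 3, 4, 5, 6, 7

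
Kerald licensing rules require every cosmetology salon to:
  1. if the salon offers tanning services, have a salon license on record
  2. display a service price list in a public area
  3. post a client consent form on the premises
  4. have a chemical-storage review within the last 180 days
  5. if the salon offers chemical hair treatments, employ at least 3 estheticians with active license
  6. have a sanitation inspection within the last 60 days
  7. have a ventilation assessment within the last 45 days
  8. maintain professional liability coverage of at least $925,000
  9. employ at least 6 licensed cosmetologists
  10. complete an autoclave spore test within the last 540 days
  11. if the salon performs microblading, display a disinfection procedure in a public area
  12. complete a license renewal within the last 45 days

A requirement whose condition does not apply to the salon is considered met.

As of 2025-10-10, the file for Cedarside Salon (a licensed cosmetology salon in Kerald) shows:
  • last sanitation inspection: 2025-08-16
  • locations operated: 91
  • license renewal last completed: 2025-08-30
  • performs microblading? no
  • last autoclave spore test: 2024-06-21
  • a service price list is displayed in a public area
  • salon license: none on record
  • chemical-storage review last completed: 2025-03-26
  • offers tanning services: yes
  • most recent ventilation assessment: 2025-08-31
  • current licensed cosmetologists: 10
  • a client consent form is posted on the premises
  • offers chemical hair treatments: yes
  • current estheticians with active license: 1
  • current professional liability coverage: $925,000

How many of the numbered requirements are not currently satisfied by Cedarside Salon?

3

1. condition 'offers tanning services' holds; salon license absent → not met
2. service price list present → met
3. client consent form present → met
4. chemical-storage review 198 days ago vs limit 180 → not met
5. condition 'offers chemical hair treatments' holds; estheticians with active license 1 < 3 → not met
6. sanitation inspection 55 days ago vs limit 60 → met
7. ventilation assessment 40 days ago vs limit 45 → met
8. professional liability coverage $925,000 ≥ $925,000 → met
9. licensed cosmetologists 10 ≥ 6 → met
10. autoclave spore test 476 days ago vs limit 540 → met
11. condition 'performs microblading' does not hold → requirement n/a → met
12. license renewal 41 days ago vs limit 45 → met
Not met: 3 of 12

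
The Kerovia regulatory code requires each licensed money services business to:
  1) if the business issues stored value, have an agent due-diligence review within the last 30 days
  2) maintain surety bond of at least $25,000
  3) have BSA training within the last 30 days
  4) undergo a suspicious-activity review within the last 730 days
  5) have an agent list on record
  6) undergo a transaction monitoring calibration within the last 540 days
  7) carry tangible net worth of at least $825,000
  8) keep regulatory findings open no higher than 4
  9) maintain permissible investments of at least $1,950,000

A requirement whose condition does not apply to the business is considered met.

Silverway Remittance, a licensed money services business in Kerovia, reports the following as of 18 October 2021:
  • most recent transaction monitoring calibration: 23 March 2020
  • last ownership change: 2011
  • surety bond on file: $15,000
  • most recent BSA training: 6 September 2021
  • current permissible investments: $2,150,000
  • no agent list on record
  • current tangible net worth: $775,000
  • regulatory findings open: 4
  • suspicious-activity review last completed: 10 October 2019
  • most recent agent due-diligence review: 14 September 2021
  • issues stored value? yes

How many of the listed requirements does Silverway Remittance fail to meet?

7

1. condition 'issues stored value' holds; agent due-diligence review 34 days ago vs limit 30 → not met
2. surety bond $15,000 < $25,000 → not met
3. BSA training 42 days ago vs limit 30 → not met
4. suspicious-activity review 739 days ago vs limit 730 → not met
5. agent list absent → not met
6. transaction monitoring calibration 574 days ago vs limit 540 → not met
7. tangible net worth $775,000 < $825,000 → not met
8. regulatory findings open 4 ≤ 4 → met
9. permissible investments $2,150,000 ≥ $1,950,000 → met
Not met: 7 of 9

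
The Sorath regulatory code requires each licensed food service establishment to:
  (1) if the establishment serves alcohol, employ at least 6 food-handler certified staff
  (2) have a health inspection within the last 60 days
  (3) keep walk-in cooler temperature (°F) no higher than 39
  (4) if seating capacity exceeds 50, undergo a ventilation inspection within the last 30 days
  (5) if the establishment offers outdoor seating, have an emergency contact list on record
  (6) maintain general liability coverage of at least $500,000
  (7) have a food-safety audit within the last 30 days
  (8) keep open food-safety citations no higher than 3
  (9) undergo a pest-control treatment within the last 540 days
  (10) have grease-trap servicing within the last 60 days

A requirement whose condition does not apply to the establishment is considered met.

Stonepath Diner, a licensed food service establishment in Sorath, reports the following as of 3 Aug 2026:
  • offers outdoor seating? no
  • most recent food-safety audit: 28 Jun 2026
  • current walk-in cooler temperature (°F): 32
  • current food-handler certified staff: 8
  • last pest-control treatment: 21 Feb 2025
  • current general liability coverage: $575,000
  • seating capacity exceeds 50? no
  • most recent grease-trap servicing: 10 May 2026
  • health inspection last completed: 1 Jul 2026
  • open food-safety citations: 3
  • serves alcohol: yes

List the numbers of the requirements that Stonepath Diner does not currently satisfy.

7, 10

1. condition 'serves alcohol' holds; food-handler certified staff 8 ≥ 6 → met
2. health inspection 33 days ago vs limit 60 → met
3. walk-in cooler temperature (°F) 32 ≤ 39 → met
4. condition 'seating capacity exceeds 50' does not hold → requirement n/a → met
5. condition 'offers outdoor seating' does not hold → requirement n/a → met
6. general liability coverage $575,000 ≥ $500,000 → met
7. food-safety audit 36 days ago vs limit 30 → not met
8. open food-safety citations 3 ≤ 3 → met
9. pest-control treatment 528 days ago vs limit 540 → met
10. grease-trap servicing 85 days ago vs limit 60 → not met
Not met: 7, 10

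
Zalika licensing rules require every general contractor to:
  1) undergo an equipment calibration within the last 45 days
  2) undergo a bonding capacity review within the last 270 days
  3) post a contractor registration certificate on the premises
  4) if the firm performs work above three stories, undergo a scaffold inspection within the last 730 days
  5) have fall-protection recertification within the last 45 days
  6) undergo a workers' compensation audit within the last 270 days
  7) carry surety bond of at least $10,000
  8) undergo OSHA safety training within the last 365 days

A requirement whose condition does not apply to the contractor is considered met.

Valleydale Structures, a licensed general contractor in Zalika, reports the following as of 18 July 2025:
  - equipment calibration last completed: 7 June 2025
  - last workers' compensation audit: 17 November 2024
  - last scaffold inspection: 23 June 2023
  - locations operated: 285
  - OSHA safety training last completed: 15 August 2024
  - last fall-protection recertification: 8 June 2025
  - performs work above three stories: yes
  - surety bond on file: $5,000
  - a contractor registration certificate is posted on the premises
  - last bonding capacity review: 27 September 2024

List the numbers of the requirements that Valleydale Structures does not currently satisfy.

2, 4, 7

1. equipment calibration 41 days ago vs limit 45 → met
2. bonding capacity review 294 days ago vs limit 270 → not met
3. contractor registration certificate present → met
4. condition 'performs work above three stories' holds; scaffold inspection 756 days ago vs limit 730 → not met
5. fall-protection recertification 40 days ago vs limit 45 → met
6. workers' compensation audit 243 days ago vs limit 270 → met
7. surety bond $5,000 < $10,000 → not met
8. OSHA safety training 337 days ago vs limit 365 → met
Not met: 2, 4, 7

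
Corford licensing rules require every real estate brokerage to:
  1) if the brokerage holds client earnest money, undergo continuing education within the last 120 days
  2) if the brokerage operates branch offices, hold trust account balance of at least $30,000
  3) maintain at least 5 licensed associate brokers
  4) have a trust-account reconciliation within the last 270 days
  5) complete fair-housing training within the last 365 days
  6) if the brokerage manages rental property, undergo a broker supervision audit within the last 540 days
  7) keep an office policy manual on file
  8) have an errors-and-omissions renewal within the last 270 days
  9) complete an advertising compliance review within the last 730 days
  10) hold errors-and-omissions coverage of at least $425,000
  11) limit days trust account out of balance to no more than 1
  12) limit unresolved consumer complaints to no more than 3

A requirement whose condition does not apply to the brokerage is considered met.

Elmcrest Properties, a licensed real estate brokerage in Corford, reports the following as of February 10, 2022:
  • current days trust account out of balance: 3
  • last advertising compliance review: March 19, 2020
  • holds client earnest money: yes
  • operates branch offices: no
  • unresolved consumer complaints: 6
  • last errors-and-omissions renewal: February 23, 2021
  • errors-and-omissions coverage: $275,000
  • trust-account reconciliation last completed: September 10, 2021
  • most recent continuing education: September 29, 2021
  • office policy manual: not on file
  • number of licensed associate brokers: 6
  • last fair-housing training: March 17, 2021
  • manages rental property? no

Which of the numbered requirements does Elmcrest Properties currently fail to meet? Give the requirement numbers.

1. condition 'holds client earnest money' holds; continuing education 134 days ago vs limit 120 → not met
2. condition 'operates branch offices' does not hold → requirement n/a → met
3. licensed associate brokers 6 ≥ 5 → met
4. trust-account reconciliation 153 days ago vs limit 270 → met
5. fair-housing training 330 days ago vs limit 365 → met
6. condition 'manages rental property' does not hold → requirement n/a → met
7. office policy manual absent → not met
8. errors-and-omissions renewal 352 days ago vs limit 270 → not met
9. advertising compliance review 693 days ago vs limit 730 → met
10. errors-and-omissions coverage $275,000 < $425,000 → not met
11. days trust account out of balance 3 > 1 → not met
12. unresolved consumer complaints 6 > 3 → not met
Not met: 1, 7, 8, 10, 11, 12

1, 7, 8, 10, 11, 12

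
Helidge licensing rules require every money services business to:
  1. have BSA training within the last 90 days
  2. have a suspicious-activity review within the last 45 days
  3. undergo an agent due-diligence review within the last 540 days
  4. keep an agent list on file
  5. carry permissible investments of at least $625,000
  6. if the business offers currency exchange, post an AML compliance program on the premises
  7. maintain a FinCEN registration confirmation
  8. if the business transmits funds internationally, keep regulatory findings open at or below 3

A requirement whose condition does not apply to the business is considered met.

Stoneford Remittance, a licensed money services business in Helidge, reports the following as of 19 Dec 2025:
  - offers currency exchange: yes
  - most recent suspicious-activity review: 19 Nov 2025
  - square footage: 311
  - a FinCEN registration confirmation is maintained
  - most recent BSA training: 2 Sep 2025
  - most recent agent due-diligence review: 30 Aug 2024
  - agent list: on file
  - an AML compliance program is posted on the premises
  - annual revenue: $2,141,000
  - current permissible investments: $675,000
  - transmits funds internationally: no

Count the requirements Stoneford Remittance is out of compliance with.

1. BSA training 108 days ago vs limit 90 → not met
2. suspicious-activity review 30 days ago vs limit 45 → met
3. agent due-diligence review 476 days ago vs limit 540 → met
4. agent list present → met
5. permissible investments $675,000 ≥ $625,000 → met
6. condition 'offers currency exchange' holds; AML compliance program present → met
7. FinCEN registration confirmation present → met
8. condition 'transmits funds internationally' does not hold → requirement n/a → met
Not met: 1 of 8

1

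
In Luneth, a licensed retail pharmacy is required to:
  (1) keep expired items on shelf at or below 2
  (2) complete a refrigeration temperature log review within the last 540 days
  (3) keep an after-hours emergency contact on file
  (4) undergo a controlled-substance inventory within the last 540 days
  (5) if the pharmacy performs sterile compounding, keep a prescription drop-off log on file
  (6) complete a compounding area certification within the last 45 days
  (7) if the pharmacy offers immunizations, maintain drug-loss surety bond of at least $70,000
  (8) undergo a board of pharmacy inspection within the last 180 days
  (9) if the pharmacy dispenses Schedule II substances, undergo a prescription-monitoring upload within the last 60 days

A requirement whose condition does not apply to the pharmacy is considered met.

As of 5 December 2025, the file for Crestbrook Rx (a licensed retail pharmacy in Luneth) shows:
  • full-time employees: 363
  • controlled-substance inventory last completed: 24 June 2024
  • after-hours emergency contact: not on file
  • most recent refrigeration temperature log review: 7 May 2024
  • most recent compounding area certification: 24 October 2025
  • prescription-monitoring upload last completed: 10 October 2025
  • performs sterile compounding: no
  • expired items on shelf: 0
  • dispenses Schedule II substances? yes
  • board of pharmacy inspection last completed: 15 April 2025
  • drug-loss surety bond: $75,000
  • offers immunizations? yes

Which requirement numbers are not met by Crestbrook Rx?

2, 3, 8

1. expired items on shelf 0 ≤ 2 → met
2. refrigeration temperature log review 577 days ago vs limit 540 → not met
3. after-hours emergency contact absent → not met
4. controlled-substance inventory 529 days ago vs limit 540 → met
5. condition 'performs sterile compounding' does not hold → requirement n/a → met
6. compounding area certification 42 days ago vs limit 45 → met
7. condition 'offers immunizations' holds; drug-loss surety bond $75,000 ≥ $70,000 → met
8. board of pharmacy inspection 234 days ago vs limit 180 → not met
9. condition 'dispenses Schedule II substances' holds; prescription-monitoring upload 56 days ago vs limit 60 → met
Not met: 2, 3, 8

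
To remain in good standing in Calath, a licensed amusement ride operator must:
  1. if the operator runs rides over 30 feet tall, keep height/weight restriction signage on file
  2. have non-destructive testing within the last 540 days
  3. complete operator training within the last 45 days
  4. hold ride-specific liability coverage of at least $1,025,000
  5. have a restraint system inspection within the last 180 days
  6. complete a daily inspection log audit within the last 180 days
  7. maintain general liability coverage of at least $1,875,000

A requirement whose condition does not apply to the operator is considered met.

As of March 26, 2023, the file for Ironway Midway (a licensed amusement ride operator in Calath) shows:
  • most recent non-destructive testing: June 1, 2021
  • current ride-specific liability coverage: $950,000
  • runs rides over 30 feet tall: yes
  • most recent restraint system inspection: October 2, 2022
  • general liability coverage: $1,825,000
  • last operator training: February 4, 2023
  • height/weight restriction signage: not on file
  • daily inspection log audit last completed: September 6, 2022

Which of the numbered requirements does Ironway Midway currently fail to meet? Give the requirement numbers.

1. condition 'runs rides over 30 feet tall' holds; height/weight restriction signage absent → not met
2. non-destructive testing 663 days ago vs limit 540 → not met
3. operator training 50 days ago vs limit 45 → not met
4. ride-specific liability coverage $950,000 < $1,025,000 → not met
5. restraint system inspection 175 days ago vs limit 180 → met
6. daily inspection log audit 201 days ago vs limit 180 → not met
7. general liability coverage $1,825,000 < $1,875,000 → not met
Not met: 1, 2, 3, 4, 6, 7

1, 2, 3, 4, 6, 7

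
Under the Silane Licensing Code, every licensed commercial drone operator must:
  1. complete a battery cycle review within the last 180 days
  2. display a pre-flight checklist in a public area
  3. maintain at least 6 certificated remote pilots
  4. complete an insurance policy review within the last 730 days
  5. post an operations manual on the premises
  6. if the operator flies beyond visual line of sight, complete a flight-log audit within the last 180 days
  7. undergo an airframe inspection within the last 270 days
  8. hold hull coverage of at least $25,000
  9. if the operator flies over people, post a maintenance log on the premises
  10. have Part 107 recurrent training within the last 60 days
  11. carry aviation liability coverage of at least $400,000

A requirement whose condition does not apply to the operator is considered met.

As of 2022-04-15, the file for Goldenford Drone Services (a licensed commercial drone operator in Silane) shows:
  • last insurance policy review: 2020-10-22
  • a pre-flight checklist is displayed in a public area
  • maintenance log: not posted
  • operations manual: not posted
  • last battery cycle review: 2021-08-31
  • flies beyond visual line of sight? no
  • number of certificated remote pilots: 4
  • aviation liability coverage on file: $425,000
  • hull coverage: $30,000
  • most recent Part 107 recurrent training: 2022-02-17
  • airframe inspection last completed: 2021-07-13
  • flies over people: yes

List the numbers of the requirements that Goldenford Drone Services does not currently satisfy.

1, 3, 5, 7, 9

1. battery cycle review 227 days ago vs limit 180 → not met
2. pre-flight checklist present → met
3. certificated remote pilots 4 < 6 → not met
4. insurance policy review 540 days ago vs limit 730 → met
5. operations manual absent → not met
6. condition 'flies beyond visual line of sight' does not hold → requirement n/a → met
7. airframe inspection 276 days ago vs limit 270 → not met
8. hull coverage $30,000 ≥ $25,000 → met
9. condition 'flies over people' holds; maintenance log absent → not met
10. Part 107 recurrent training 57 days ago vs limit 60 → met
11. aviation liability coverage $425,000 ≥ $400,000 → met
Not met: 1, 3, 5, 7, 9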